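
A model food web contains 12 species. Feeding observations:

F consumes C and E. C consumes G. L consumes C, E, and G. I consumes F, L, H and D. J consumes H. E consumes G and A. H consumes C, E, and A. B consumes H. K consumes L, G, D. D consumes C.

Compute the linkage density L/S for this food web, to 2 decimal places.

There are L = 21 links among S = 12 species.
L/S = 21/12 = 1.7500 ≈ 1.75.

L/S = 1.75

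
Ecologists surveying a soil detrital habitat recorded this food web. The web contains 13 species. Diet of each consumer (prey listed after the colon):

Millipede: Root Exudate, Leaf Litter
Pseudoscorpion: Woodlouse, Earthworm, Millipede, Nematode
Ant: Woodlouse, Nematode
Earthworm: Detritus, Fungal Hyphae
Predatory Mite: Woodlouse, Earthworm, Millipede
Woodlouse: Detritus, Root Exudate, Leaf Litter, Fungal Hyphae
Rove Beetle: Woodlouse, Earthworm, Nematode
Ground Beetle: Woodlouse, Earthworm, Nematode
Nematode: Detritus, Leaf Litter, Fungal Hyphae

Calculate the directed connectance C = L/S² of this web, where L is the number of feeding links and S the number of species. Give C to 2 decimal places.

The web has S = 13 species and L = 26 feeding links.
C = L / S² = 26 / 169 = 0.1538 ≈ 0.15.

C = 0.15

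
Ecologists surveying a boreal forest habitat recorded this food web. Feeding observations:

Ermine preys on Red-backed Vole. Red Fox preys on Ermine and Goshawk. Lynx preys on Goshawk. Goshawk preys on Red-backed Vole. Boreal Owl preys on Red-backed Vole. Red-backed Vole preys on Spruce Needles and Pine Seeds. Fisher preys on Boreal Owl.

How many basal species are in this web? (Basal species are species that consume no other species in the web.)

2

Basal species (no prey listed): Pine Seeds, Spruce Needles.
Count: 2.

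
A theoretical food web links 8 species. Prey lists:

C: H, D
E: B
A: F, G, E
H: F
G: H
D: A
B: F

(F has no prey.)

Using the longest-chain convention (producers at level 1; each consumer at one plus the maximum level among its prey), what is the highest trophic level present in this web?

Producers (level 1): F.
F → H → G → A → D → C gives C level 6.
No species has a prey at level 6, so no species reaches level 7.

6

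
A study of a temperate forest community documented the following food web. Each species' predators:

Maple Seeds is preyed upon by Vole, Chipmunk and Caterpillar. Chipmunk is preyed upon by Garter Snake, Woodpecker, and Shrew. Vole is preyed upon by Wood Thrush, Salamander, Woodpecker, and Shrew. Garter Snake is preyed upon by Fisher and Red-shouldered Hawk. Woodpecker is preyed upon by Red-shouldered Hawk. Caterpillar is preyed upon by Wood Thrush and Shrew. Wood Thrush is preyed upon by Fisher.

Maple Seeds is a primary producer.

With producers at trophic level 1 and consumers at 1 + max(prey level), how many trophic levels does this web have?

Producers (level 1): Maple Seeds.
Maple Seeds → Chipmunk → Garter Snake → Fisher gives Fisher level 4.
No species has a prey at level 4, so no species reaches level 5.

4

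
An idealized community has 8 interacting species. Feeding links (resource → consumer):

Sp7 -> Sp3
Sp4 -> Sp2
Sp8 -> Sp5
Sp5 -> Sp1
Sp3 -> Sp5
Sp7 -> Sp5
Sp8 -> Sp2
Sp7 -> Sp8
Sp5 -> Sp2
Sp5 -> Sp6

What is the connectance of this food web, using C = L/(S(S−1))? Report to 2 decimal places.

The web has S = 8 species and L = 10 feeding links.
C = L / (S(S−1)) = 10 / 56 = 0.1786 ≈ 0.18.

C = 0.18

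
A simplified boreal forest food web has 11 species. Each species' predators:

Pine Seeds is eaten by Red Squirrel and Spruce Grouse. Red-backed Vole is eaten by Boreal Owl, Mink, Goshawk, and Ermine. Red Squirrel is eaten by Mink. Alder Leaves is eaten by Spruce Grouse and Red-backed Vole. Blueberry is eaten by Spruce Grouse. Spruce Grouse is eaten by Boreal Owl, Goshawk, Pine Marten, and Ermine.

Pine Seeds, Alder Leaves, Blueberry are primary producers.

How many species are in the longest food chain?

3 species

One longest chain: Pine Seeds → Red Squirrel → Mink.
It has 3 species and 2 links.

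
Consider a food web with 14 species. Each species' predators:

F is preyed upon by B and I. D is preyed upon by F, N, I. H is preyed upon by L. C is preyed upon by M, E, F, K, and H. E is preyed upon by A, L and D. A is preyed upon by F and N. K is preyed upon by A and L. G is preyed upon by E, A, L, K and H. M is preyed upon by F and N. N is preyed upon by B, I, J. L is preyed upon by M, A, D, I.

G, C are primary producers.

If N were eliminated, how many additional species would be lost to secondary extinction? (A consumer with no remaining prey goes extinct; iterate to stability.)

1

Remove N.
Round 1: J (all prey gone) → extinct.
No further losses. Total secondary extinctions: 1.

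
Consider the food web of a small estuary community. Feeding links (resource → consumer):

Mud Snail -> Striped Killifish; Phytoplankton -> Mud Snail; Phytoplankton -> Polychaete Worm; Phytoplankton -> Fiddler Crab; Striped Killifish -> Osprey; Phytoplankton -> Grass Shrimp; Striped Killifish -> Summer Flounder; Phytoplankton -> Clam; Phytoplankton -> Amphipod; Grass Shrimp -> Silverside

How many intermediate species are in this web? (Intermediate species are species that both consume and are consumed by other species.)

3

Intermediate species (has both prey and predators): Mud Snail, Grass Shrimp, Striped Killifish.
Count: 3.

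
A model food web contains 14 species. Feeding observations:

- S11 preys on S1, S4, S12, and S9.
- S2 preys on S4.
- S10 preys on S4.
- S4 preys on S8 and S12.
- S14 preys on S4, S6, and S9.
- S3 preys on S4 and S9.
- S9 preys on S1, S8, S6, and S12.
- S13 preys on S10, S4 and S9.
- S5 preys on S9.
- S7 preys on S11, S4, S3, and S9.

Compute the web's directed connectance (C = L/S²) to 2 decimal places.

The web has S = 14 species and L = 25 feeding links.
C = L / S² = 25 / 196 = 0.1276 ≈ 0.13.

C = 0.13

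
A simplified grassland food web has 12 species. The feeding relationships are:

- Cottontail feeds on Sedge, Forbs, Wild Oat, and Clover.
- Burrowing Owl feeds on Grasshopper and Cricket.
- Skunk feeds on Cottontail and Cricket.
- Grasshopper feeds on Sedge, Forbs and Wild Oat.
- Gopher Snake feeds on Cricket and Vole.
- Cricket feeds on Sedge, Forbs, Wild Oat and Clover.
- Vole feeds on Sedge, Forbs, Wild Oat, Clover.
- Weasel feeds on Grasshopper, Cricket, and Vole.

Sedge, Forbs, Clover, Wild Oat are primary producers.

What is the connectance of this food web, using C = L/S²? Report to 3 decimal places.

C = 0.167

The web has S = 12 species and L = 24 feeding links.
C = L / S² = 24 / 144 = 0.1667 ≈ 0.167.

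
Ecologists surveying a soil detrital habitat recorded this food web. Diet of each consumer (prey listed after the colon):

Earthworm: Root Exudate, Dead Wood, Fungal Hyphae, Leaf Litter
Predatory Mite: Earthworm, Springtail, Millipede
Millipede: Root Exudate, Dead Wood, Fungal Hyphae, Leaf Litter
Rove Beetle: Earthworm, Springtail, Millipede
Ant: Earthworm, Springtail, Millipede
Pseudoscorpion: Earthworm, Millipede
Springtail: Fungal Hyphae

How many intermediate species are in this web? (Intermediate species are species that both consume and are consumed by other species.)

Intermediate species (has both prey and predators): Earthworm, Springtail, Millipede.
Count: 3.

3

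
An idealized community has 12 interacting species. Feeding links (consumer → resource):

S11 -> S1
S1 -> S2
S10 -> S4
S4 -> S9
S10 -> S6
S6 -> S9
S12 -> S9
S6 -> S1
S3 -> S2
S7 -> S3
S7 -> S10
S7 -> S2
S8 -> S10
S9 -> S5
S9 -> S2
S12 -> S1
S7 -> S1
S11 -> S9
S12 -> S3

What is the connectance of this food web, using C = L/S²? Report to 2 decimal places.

C = 0.13

The web has S = 12 species and L = 19 feeding links.
C = L / S² = 19 / 144 = 0.1319 ≈ 0.13.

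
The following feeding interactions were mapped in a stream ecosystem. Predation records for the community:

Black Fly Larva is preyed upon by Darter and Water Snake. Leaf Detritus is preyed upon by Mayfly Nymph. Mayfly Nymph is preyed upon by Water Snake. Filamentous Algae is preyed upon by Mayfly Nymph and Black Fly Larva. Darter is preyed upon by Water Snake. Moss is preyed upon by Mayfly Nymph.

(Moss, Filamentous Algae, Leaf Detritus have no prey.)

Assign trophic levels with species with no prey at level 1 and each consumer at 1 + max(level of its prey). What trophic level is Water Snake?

Filamentous Algae has no prey (basal) → level 1.
Black Fly Larva eats Filamentous Algae → level 2.
Darter eats Black Fly Larva → level 3.
Water Snake eats Darter (level 3); other prey at levels: Mayfly Nymph 2, Black Fly Larva 2 → level 4.

Trophic level 4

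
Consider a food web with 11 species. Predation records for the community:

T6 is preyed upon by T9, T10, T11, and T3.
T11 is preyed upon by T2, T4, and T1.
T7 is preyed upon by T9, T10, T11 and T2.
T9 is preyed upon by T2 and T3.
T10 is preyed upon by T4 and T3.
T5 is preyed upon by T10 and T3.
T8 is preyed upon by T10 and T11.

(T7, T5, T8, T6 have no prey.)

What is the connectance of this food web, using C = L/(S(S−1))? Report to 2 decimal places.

C = 0.17

The web has S = 11 species and L = 19 feeding links.
C = L / (S(S−1)) = 19 / 110 = 0.1727 ≈ 0.17.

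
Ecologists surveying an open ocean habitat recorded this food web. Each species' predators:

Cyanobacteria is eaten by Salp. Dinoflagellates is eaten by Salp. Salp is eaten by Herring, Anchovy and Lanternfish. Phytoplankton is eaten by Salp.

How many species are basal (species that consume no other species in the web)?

3

Basal species (no prey listed): Dinoflagellates, Phytoplankton, Cyanobacteria.
Count: 3.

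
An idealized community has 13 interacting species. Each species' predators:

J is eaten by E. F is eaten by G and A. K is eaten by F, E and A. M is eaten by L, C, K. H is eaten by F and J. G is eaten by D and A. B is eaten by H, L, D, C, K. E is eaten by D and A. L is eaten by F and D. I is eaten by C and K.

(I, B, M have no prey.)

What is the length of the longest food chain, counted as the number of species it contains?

One longest chain: B → H → F → G → D.
It has 5 species and 4 links.

5 species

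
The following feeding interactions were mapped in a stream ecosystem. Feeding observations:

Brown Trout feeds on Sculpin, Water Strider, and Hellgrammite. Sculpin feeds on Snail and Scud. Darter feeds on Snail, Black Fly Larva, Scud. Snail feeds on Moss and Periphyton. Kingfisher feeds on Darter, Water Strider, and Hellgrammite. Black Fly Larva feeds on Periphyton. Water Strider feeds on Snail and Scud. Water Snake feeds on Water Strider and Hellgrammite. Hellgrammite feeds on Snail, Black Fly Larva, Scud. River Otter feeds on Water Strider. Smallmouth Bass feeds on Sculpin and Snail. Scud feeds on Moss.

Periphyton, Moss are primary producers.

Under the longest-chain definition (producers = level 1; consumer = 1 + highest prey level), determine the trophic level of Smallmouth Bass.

Moss is a producer → level 1.
Scud eats Moss → level 2.
Sculpin eats Scud (level 2); other prey at levels: Snail 2 → level 3.
Smallmouth Bass eats Sculpin (level 3); other prey at levels: Snail 2 → level 4.

Trophic level 4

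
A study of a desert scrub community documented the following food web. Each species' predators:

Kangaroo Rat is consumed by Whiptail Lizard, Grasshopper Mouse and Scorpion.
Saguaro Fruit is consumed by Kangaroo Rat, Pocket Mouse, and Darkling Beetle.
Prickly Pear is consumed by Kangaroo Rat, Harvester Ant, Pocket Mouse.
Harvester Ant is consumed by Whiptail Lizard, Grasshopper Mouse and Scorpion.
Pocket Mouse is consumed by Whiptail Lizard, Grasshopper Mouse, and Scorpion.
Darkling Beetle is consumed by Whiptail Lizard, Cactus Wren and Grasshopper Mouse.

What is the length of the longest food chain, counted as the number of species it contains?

3 species

One longest chain: Saguaro Fruit → Kangaroo Rat → Whiptail Lizard.
It has 3 species and 2 links.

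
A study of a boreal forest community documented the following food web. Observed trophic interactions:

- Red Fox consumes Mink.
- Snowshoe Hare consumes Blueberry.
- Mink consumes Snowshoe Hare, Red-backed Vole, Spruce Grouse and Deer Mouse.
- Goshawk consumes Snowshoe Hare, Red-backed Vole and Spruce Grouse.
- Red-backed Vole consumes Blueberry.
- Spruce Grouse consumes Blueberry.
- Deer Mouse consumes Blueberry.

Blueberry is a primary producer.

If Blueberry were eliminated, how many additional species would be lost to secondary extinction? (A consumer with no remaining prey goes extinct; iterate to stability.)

7

Remove Blueberry.
Round 1: Deer Mouse (all prey gone), Red-backed Vole (all prey gone), Spruce Grouse (all prey gone), Snowshoe Hare (all prey gone) → extinct.
Round 2: Goshawk (all prey gone), Mink (all prey gone) → extinct.
Round 3: Red Fox (all prey gone) → extinct.
No further losses. Total secondary extinctions: 7.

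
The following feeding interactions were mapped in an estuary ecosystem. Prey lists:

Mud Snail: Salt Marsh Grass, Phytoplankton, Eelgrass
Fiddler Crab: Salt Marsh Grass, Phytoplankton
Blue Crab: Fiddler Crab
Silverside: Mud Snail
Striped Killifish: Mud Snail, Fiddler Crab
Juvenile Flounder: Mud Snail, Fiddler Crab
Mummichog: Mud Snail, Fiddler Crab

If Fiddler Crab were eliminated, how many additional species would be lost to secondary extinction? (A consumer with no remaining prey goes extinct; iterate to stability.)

1

Remove Fiddler Crab.
Round 1: Blue Crab (all prey gone) → extinct.
No further losses. Total secondary extinctions: 1.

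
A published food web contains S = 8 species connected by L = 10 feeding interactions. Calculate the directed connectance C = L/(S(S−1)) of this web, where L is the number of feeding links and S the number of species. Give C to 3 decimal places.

The web has S = 8 species and L = 10 feeding links.
C = L / (S(S−1)) = 10 / 56 = 0.1786 ≈ 0.179.

C = 0.179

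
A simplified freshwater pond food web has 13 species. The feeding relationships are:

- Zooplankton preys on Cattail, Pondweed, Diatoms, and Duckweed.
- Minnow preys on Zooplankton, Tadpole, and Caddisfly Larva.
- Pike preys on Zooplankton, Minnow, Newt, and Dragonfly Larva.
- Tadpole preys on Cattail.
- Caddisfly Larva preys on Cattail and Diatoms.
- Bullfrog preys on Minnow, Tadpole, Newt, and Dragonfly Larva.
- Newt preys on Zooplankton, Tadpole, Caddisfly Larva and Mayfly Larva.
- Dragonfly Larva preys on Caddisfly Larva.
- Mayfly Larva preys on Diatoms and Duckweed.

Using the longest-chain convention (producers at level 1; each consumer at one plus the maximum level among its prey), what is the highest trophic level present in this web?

Producers (level 1): Duckweed, Pondweed, Diatoms, Cattail.
Cattail → Tadpole → Minnow → Bullfrog gives Bullfrog level 4.
No species has a prey at level 4, so no species reaches level 5.

4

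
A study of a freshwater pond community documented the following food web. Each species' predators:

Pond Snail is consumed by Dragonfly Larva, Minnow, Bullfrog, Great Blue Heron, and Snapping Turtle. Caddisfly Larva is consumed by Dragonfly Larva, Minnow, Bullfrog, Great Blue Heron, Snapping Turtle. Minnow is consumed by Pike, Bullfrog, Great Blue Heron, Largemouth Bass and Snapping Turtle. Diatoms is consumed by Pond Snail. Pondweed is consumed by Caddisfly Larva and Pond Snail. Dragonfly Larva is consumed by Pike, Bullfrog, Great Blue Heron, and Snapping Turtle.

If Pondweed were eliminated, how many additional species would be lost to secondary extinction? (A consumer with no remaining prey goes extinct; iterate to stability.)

Remove Pondweed.
Round 1: Caddisfly Larva (all prey gone) → extinct.
No further losses. Total secondary extinctions: 1.

1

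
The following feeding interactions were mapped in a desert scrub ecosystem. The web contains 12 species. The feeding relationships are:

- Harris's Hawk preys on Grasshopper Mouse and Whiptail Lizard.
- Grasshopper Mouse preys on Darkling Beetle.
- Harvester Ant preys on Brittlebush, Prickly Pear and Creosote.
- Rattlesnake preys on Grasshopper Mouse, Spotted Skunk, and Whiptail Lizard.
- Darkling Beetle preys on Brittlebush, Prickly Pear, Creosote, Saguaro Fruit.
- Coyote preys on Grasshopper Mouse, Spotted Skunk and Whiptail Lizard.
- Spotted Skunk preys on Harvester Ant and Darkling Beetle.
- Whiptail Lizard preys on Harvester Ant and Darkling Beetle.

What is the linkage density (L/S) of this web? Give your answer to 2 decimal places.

There are L = 20 links among S = 12 species.
L/S = 20/12 = 1.6667 ≈ 1.67.

L/S = 1.67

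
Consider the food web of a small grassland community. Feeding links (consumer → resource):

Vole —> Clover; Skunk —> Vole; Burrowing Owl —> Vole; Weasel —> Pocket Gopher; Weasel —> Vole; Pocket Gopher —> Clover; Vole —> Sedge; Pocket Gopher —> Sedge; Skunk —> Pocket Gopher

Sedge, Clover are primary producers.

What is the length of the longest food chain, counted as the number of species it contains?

One longest chain: Sedge → Vole → Skunk.
It has 3 species and 2 links.

3 species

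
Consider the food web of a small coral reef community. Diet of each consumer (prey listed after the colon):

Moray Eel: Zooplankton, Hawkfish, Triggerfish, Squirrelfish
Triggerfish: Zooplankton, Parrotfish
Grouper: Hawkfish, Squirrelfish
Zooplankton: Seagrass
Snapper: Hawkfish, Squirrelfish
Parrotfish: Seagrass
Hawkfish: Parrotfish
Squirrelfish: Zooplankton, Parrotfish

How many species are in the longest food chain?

One longest chain: Seagrass → Parrotfish → Hawkfish → Snapper.
It has 4 species and 3 links.

4 species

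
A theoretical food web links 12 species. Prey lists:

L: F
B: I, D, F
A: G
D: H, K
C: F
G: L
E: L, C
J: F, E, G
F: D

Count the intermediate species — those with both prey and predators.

6

Intermediate species (has both prey and predators): D, F, L, C, E, G.
Count: 6.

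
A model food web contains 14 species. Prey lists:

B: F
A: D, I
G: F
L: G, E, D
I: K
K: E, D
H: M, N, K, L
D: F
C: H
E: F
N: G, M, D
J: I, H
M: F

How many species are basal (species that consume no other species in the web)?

Basal species (no prey listed): F.
Count: 1.

1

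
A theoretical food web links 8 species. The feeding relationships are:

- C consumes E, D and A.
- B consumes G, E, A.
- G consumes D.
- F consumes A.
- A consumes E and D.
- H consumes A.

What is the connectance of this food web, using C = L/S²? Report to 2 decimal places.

The web has S = 8 species and L = 11 feeding links.
C = L / S² = 11 / 64 = 0.1719 ≈ 0.17.

C = 0.17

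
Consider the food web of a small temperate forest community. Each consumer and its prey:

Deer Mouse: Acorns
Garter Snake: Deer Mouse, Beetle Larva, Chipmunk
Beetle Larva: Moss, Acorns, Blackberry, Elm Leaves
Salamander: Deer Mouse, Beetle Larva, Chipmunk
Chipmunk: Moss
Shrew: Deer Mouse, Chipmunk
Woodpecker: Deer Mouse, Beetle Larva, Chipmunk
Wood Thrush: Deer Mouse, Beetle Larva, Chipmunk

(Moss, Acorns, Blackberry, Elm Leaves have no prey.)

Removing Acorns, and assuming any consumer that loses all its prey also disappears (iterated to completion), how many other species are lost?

1

Remove Acorns.
Round 1: Deer Mouse (all prey gone) → extinct.
No further losses. Total secondary extinctions: 1.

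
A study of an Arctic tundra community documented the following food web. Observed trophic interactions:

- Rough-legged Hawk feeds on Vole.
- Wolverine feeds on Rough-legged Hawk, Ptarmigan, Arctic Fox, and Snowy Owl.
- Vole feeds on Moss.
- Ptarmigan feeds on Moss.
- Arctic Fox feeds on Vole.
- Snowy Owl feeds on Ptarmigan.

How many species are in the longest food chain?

One longest chain: Moss → Vole → Arctic Fox → Wolverine.
It has 4 species and 3 links.

4 species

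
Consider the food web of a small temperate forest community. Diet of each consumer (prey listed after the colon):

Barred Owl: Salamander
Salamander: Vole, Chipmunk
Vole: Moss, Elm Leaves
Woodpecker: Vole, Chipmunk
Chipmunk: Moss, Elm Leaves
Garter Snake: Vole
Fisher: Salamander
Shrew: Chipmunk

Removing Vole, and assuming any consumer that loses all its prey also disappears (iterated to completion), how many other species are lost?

Remove Vole.
Round 1: Garter Snake (all prey gone) → extinct.
No further losses. Total secondary extinctions: 1.

1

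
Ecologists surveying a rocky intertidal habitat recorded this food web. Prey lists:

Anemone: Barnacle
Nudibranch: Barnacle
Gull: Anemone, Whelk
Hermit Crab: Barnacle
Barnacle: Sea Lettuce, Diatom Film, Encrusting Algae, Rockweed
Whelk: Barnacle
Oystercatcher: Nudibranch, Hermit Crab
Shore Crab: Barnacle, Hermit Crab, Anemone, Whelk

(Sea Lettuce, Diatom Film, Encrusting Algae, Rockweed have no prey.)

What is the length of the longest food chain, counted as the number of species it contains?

One longest chain: Sea Lettuce → Barnacle → Whelk → Gull.
It has 4 species and 3 links.

4 species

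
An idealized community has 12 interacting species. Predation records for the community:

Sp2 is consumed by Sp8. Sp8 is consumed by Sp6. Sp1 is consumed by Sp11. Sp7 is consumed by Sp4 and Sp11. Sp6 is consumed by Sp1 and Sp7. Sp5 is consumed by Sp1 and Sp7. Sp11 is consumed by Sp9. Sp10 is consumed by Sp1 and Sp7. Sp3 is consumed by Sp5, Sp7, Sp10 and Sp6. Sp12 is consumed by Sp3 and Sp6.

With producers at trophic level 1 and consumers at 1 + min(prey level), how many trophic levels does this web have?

Producers (level 1): Sp12, Sp2.
Following each consumer down to its lowest-level prey: Sp12 → Sp3 → Sp7 → Sp11 → Sp9 (levels 1 through 5).
All prey of Sp9 (Sp11 4) are at level 4 or above, so Sp9 is at level 1 + 4 = 5.
Every consumer has at least one prey at level 4 or below, so none exceeds level 5.

5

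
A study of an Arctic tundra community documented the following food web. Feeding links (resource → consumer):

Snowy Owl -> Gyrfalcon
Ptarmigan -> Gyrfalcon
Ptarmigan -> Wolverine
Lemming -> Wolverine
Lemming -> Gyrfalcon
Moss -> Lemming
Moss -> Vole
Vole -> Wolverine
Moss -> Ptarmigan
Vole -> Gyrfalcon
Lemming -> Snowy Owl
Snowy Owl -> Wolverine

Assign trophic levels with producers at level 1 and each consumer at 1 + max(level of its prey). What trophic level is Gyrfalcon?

Moss is a producer → level 1.
Lemming eats Moss → level 2.
Snowy Owl eats Lemming → level 3.
Gyrfalcon eats Snowy Owl (level 3); other prey at levels: Ptarmigan 2, Lemming 2, Vole 2 → level 4.

Trophic level 4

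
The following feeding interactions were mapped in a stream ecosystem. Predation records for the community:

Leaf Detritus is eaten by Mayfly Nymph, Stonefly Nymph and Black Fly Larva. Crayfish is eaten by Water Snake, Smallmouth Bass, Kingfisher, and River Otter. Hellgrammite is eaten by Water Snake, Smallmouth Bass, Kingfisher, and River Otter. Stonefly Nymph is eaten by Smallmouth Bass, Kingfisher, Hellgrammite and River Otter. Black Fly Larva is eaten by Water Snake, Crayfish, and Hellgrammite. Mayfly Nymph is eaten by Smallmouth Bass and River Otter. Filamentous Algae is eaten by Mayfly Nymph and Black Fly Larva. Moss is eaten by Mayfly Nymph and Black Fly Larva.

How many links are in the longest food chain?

3 links

One longest chain: Leaf Detritus → Stonefly Nymph → Hellgrammite → Kingfisher.
It has 4 species and 3 links.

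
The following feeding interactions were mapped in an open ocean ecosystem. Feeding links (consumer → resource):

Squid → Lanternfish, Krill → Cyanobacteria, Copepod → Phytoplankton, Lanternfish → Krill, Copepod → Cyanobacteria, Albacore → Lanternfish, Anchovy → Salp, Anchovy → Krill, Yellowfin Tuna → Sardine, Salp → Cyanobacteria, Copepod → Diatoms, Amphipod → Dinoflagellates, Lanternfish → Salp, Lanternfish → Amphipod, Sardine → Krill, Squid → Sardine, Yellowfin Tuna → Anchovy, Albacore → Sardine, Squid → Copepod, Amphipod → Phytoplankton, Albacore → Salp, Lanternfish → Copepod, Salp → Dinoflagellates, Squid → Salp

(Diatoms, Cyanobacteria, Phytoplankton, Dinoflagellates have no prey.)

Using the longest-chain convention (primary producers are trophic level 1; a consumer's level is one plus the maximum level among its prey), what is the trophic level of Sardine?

Cyanobacteria is a producer → level 1.
Krill eats Cyanobacteria → level 2.
Sardine eats Krill → level 3.

Trophic level 3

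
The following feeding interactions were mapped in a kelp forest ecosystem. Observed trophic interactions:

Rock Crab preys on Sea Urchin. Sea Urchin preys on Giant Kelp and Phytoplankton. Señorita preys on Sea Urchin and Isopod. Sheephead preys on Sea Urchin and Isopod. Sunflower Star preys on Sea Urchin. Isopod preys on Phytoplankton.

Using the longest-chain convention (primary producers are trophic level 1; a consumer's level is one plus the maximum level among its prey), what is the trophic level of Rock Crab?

Trophic level 3

Giant Kelp is a producer → level 1.
Sea Urchin eats Giant Kelp (level 1); other prey at levels: Phytoplankton 1 → level 2.
Rock Crab eats Sea Urchin → level 3.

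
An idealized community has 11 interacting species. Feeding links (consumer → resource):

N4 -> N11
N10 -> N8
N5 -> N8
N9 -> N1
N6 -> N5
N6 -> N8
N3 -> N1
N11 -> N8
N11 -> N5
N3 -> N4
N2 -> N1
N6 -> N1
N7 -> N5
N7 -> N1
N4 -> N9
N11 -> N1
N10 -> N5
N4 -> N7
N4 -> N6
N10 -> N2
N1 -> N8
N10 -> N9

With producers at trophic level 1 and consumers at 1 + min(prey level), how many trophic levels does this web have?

3

Producers (level 1): N8.
Following each consumer down to its lowest-level prey: N8 → N6 → N4 (levels 1 through 3).
All prey of N4 (N6 2, N11 2, N9 3, N7 3) are at level 2 or above, so N4 is at level 1 + 2 = 3.
Every consumer has at least one prey at level 2 or below, so none exceeds level 3.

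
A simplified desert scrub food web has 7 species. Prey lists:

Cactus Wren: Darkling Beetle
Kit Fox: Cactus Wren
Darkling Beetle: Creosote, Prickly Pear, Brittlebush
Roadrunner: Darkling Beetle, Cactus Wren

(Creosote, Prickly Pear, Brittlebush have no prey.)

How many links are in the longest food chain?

One longest chain: Creosote → Darkling Beetle → Cactus Wren → Roadrunner.
It has 4 species and 3 links.

3 links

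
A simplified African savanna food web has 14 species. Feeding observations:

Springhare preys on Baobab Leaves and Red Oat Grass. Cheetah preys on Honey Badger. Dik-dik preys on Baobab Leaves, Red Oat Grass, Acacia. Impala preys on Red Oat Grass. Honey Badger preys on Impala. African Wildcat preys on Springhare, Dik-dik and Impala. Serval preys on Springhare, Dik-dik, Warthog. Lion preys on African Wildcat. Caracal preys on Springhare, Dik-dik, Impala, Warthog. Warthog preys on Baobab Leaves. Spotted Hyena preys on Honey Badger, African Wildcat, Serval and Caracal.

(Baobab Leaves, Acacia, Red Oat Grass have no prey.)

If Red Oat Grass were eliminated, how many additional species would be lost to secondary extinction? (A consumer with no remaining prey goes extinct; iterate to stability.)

Remove Red Oat Grass.
Round 1: Impala (all prey gone) → extinct.
Round 2: Honey Badger (all prey gone) → extinct.
Round 3: Cheetah (all prey gone) → extinct.
No further losses. Total secondary extinctions: 3.

3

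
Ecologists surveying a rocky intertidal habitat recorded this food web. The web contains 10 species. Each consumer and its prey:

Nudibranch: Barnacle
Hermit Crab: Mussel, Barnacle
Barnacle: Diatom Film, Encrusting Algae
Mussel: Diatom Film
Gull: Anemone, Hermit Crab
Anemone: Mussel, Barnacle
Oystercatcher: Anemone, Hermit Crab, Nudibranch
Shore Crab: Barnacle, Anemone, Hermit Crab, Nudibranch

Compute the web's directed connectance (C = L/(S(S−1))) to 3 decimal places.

The web has S = 10 species and L = 17 feeding links.
C = L / (S(S−1)) = 17 / 90 = 0.1889 ≈ 0.189.

C = 0.189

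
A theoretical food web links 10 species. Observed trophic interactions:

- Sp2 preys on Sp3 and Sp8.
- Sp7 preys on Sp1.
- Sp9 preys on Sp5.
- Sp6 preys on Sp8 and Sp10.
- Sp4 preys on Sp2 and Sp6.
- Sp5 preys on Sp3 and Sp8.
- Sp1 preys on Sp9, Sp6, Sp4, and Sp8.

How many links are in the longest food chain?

4 links

One longest chain: Sp10 → Sp6 → Sp4 → Sp1 → Sp7.
It has 5 species and 4 links.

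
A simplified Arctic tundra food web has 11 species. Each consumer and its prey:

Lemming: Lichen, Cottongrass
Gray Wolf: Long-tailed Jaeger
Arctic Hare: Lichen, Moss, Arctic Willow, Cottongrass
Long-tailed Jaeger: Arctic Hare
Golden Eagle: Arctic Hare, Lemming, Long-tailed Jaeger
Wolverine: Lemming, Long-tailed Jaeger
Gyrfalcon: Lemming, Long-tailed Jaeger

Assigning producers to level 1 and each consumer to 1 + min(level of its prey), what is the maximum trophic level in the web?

4

Producers (level 1): Lichen, Moss, Arctic Willow, Cottongrass.
Following each consumer down to its lowest-level prey: Lichen → Arctic Hare → Long-tailed Jaeger → Gray Wolf (levels 1 through 4).
All prey of Gray Wolf (Long-tailed Jaeger 3) are at level 3 or above, so Gray Wolf is at level 1 + 3 = 4.
Every consumer has at least one prey at level 3 or below, so none exceeds level 4.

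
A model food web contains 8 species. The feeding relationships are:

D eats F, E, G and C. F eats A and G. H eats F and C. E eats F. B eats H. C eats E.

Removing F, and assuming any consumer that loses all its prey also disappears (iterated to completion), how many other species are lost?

4

Remove F.
Round 1: E (all prey gone) → extinct.
Round 2: C (all prey gone) → extinct.
Round 3: H (all prey gone) → extinct.
Round 4: B (all prey gone) → extinct.
No further losses. Total secondary extinctions: 4.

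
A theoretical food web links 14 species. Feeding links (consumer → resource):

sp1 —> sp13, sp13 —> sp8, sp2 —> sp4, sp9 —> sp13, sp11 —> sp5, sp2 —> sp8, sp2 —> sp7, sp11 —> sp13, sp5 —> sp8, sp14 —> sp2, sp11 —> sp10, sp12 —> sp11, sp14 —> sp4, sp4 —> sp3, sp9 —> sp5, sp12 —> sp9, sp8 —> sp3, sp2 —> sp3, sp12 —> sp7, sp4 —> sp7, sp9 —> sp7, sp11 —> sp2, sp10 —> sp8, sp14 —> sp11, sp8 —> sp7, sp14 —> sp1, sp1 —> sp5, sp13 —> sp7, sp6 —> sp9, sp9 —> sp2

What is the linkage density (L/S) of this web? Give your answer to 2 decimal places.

There are L = 30 links among S = 14 species.
L/S = 30/14 = 2.1429 ≈ 2.14.

L/S = 2.14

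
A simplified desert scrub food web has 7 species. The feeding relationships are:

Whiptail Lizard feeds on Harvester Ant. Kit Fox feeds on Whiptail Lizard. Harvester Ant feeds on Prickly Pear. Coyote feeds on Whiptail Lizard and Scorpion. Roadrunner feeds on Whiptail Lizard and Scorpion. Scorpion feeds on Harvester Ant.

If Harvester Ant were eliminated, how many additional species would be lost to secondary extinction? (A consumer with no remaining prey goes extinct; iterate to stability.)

5

Remove Harvester Ant.
Round 1: Scorpion (all prey gone), Whiptail Lizard (all prey gone) → extinct.
Round 2: Coyote (all prey gone), Roadrunner (all prey gone), Kit Fox (all prey gone) → extinct.
No further losses. Total secondary extinctions: 5.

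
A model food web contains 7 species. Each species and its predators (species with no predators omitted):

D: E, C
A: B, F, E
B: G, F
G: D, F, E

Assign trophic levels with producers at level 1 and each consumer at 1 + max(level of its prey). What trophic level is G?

Trophic level 3

A is a producer → level 1.
B eats A → level 2.
G eats B → level 3.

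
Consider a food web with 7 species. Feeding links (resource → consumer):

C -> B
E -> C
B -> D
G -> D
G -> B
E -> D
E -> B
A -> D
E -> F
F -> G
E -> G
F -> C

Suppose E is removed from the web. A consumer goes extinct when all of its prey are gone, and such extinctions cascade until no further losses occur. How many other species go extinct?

Remove E.
Round 1: F (all prey gone) → extinct.
Round 2: G (all prey gone), C (all prey gone) → extinct.
Round 3: B (all prey gone) → extinct.
No further losses. Total secondary extinctions: 4.

4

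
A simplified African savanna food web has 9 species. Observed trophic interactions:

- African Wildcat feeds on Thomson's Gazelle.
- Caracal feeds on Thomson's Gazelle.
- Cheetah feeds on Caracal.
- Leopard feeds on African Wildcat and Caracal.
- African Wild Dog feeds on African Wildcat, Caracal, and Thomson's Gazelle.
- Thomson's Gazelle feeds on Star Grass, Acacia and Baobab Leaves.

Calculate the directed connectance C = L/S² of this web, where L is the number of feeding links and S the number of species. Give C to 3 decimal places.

The web has S = 9 species and L = 11 feeding links.
C = L / S² = 11 / 81 = 0.1358 ≈ 0.136.

C = 0.136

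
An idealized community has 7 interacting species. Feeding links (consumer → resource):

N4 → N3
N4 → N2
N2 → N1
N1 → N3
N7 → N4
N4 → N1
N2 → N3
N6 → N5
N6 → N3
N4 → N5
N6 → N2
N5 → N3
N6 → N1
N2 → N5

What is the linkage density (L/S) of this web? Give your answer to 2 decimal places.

L/S = 2.00

There are L = 14 links among S = 7 species.
L/S = 14/7 = 2.0000 ≈ 2.00.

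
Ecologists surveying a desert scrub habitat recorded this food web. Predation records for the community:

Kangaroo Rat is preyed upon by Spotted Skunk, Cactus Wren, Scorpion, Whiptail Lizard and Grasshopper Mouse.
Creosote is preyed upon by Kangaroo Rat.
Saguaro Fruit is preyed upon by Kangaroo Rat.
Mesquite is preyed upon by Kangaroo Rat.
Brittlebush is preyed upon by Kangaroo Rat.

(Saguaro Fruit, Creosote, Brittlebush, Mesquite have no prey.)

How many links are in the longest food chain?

One longest chain: Saguaro Fruit → Kangaroo Rat → Grasshopper Mouse.
It has 3 species and 2 links.

2 links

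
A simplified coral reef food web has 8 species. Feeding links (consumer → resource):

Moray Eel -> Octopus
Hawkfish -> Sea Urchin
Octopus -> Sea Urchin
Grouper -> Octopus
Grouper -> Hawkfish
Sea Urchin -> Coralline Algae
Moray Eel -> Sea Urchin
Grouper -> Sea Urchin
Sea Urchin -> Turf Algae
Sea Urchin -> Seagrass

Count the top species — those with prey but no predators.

2

Top species (has prey, but nothing eats it): Grouper, Moray Eel.
Count: 2.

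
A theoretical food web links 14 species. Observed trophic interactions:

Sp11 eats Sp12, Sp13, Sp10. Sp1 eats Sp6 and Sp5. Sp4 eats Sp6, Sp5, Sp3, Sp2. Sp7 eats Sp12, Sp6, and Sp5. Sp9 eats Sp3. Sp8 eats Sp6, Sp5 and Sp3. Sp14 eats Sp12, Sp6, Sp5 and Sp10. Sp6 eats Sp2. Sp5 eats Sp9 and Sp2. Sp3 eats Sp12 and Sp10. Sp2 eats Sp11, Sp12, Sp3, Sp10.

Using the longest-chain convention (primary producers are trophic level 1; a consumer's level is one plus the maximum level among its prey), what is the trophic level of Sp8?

Sp12 is a producer → level 1.
Sp3 eats Sp12 (level 1); other prey at levels: Sp10 1 → level 2.
Sp2 eats Sp3 (level 2); other prey at levels: Sp12 1, Sp10 1, Sp11 2 → level 3.
Sp5 eats Sp2 (level 3); other prey at levels: Sp9 3 → level 4.
Sp8 eats Sp5 (level 4); other prey at levels: Sp3 2, Sp6 4 → level 5.

Trophic level 5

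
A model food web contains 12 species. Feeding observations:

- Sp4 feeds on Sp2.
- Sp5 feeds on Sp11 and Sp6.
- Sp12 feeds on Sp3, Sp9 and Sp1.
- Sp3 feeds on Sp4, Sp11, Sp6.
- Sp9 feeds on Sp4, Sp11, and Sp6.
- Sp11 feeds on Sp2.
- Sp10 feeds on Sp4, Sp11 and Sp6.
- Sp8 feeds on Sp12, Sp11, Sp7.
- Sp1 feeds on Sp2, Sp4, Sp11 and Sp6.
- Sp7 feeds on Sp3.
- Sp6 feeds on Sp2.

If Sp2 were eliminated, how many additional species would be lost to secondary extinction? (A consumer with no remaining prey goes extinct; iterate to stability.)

Remove Sp2.
Round 1: Sp11 (all prey gone), Sp4 (all prey gone), Sp6 (all prey gone) → extinct.
Round 2: Sp10 (all prey gone), Sp1 (all prey gone), Sp5 (all prey gone), Sp3 (all prey gone), Sp9 (all prey gone) → extinct.
Round 3: Sp12 (all prey gone), Sp7 (all prey gone) → extinct.
Round 4: Sp8 (all prey gone) → extinct.
No further losses. Total secondary extinctions: 11.

11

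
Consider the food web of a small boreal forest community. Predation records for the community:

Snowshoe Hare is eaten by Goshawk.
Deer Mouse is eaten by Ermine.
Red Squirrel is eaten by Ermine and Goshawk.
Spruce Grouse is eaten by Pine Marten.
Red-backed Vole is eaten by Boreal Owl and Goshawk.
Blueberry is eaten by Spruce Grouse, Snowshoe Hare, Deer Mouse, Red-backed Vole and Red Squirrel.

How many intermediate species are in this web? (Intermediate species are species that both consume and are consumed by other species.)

Intermediate species (has both prey and predators): Red-backed Vole, Spruce Grouse, Snowshoe Hare, Deer Mouse, Red Squirrel.
Count: 5.

5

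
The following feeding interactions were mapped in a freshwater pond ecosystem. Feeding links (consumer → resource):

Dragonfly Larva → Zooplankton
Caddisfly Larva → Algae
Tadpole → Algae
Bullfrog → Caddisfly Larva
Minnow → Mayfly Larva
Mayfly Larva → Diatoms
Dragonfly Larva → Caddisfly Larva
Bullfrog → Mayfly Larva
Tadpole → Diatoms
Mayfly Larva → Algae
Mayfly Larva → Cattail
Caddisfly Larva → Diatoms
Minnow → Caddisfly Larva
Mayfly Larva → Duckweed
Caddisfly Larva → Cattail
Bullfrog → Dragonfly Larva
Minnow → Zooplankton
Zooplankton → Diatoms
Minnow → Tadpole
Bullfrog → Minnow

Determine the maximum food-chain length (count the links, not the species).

One longest chain: Cattail → Mayfly Larva → Minnow → Bullfrog.
It has 4 species and 3 links.

3 links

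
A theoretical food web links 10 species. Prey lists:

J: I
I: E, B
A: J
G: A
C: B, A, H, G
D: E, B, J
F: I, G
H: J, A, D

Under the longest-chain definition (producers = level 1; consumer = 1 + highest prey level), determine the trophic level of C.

E is a producer → level 1.
I eats E (level 1); other prey at levels: B 1 → level 2.
J eats I → level 3.
A eats J → level 4.
H eats A (level 4); other prey at levels: J 3, D 4 → level 5.
C eats H (level 5); other prey at levels: B 1, A 4, G 5 → level 6.

Trophic level 6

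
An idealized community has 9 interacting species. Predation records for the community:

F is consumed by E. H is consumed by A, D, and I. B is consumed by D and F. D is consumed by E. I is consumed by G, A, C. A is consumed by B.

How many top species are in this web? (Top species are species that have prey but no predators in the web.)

Top species (has prey, but nothing eats it): C, G, E.
Count: 3.

3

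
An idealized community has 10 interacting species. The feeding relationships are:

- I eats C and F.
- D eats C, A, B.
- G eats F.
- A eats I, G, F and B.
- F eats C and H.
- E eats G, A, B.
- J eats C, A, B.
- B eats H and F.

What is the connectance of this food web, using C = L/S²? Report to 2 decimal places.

C = 0.20

The web has S = 10 species and L = 20 feeding links.
C = L / S² = 20 / 100 = 0.2000 ≈ 0.20.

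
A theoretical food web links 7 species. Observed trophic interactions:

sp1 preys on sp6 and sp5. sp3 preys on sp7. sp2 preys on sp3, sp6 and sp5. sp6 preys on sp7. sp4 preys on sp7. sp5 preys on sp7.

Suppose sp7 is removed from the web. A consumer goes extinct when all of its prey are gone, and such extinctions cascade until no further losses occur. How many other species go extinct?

Remove sp7.
Round 1: sp6 (all prey gone), sp4 (all prey gone), sp3 (all prey gone), sp5 (all prey gone) → extinct.
Round 2: sp2 (all prey gone), sp1 (all prey gone) → extinct.
No further losses. Total secondary extinctions: 6.

6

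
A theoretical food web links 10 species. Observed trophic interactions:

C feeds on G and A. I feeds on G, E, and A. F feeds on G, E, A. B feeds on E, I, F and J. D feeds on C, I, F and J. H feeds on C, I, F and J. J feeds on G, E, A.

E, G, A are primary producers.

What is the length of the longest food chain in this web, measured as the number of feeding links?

One longest chain: E → I → D.
It has 3 species and 2 links.

2 links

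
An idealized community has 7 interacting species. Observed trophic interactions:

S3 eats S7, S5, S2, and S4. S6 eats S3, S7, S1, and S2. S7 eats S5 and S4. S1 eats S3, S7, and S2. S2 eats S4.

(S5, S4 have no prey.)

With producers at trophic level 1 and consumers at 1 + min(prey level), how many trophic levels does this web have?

Producers (level 1): S5, S4.
Following each consumer down to its lowest-level prey: S5 → S7 → S1 (levels 1 through 3).
All prey of S1 (S7 2, S2 2, S3 2) are at level 2 or above, so S1 is at level 1 + 2 = 3.
Every consumer has at least one prey at level 2 or below, so none exceeds level 3.

3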